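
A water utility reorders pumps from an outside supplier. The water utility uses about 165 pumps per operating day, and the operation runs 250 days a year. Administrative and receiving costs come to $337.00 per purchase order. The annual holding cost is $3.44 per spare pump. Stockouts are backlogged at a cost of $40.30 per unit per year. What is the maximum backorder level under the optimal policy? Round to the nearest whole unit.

S* ≈ 233 pumps

Annual demand D = 165 × 250 = 41,250.
With planned backorders, Q* = √(2DS/H) · √((H+B)/B).
√(2DS/H) = √(2 × 41,250 × 337 / 3.44) = 2842.907.
√((H+B)/B) = √((3.44+40.3)/40.3) = 1.0418.
Q* ≈ 2961.758.
S* = Q* · H/(H+B) = 2961.758 × 3.44/43.74 ≈ 232.932.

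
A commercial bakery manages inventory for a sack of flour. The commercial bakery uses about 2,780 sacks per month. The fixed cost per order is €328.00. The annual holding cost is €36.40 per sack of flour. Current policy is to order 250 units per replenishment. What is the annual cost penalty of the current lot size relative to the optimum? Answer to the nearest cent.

Extra cost ≈ €20,094.51 per year

Annual demand D = 2,780 × 12 = 33,360.
EOQ = √(2DS/H) = √(2 × 33,360 × 328 / 36.4) ≈ 775.38.
Cost at Q* = (D/Q*)S + (Q*/2)H = √(2DSH) ≈ €28,223.81.
Cost at Q = 250: (33,360/250)×328 + (250/2)×36.4 = €43,768.32 + €4,550.00 = €48,318.32.
Excess = €48,318.32 − €28,223.81 = €20,094.51.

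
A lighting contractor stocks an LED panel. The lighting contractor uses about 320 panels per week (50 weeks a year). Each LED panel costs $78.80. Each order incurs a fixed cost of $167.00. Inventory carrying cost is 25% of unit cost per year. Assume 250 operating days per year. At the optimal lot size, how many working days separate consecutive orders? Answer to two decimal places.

T ≈ 8.14 days

Annual demand D = 320 × 50 = 16,000.
Holding cost H = 0.25 × $78.80 = $19.7000 per unit per year.
Q* = √(2DS/H) = √(2 × 16,000 × 167 / 19.7) ≈ 520.83.
Cycle time = Q*/D × 250 = 520.83 / 16,000 × 250 ≈ 8.138 days.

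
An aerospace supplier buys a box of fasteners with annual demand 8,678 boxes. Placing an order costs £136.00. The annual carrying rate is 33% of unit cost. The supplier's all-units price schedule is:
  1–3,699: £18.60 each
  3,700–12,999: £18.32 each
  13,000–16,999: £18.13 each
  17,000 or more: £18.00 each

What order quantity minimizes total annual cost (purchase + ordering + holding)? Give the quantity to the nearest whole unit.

Holding cost per unit per year at price C is H = 0.33·C.
Candidates are each tier's EOQ (if it falls in that tier) and each price-break quantity.
EOQ at £18.60 = 620.1 (feasible in tier 1): TC = 8,678×£18.60 + (8,678/620.1)×136 + (620.1/2)×0.33×£18.60 = £165,217.14.
EOQ at £18.32 = 624.8 < 3700, so use break Q=3700: TC = 8,678×£18.32 + (8,678/3700.0)×136 + (3700.0/2)×0.33×£18.32 = £170,484.30.
EOQ at £18.13 = 628.1 < 13000, so use break Q=13000: TC = 8,678×£18.13 + (8,678/13000.0)×136 + (13000.0/2)×0.33×£18.13 = £196,311.78.
EOQ at £18.00 = 630.4 < 17000, so use break Q=17000: TC = 8,678×£18.00 + (8,678/17000.0)×136 + (17000.0/2)×0.33×£18.00 = £206,763.42.
Lowest total cost is £165,217.14 at Q = 620.1.

Q* ≈ 620 boxes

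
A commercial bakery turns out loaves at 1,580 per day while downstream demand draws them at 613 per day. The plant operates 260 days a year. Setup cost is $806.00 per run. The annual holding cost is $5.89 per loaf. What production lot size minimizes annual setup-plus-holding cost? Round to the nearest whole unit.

Q* ≈ 8,442 loaves

Annual demand D = 613 × 260 = 159,380.
Production build-up factor (1 − d/p) = 1 − 613/1,580 = 0.6120.
Q* = √(2DS / (H(1 − d/p))) = √(2 × 159,380 × 806 / (5.89 × 0.6120)).
= √(256,920,560 / 3.6048) ≈ 8442.228.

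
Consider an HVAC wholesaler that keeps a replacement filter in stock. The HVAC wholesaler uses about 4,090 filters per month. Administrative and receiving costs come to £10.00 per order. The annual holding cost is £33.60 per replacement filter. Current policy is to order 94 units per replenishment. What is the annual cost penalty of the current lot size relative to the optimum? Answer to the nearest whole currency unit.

Extra cost ≈ £1,058 per year

Annual demand D = 4,090 × 12 = 49,080.
EOQ = √(2DS/H) = √(2 × 49,080 × 10 / 33.6) ≈ 170.92.
Cost at Q* = (D/Q*)S + (Q*/2)H = √(2DSH) ≈ £5,742.97.
Cost at Q = 94: (49,080/94)×10 + (94/2)×33.6 = £5,221.28 + £1,579.20 = £6,800.48.
Excess = £6,800.48 − £5,742.97 = £1,057.50.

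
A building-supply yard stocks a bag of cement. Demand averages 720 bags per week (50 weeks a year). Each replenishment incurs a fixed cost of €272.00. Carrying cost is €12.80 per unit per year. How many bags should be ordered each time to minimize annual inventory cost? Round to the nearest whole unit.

Q* ≈ 1,237 bags

Annual demand D = 720 × 50 = 36,000.
EOQ = √(2DS / H) = √(2 × 36,000 × 272 / 12.8).
= √(19,584,000 / 12.8) = √1,530,000 ≈ 1236.932.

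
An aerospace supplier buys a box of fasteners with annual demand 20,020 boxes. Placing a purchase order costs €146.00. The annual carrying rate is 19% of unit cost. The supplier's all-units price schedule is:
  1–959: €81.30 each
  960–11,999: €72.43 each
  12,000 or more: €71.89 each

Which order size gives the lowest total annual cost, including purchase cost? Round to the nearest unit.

Q* ≈ 960 boxes

Holding cost per unit per year at price C is H = 0.19·C.
Evaluate total cost at each tier's feasible EOQ or, if the EOQ is below the tier, at the tier's minimum quantity.
EOQ at €81.30 = 615.2 (feasible in tier 1): TC = 20,020×€81.30 + (20,020/615.2)×146 + (615.2/2)×0.19×€81.30 = €1,637,128.67.
EOQ at €72.43 = 651.8 < 960, so use break Q=960: TC = 20,020×€72.43 + (20,020/960.0)×146 + (960.0/2)×0.19×€72.43 = €1,459,698.92.
EOQ at €71.89 = 654.2 < 12000, so use break Q=12000: TC = 20,020×€71.89 + (20,020/12000.0)×146 + (12000.0/2)×0.19×€71.89 = €1,521,435.98.
Lowest total cost is €1,459,698.92 at Q = 960.0.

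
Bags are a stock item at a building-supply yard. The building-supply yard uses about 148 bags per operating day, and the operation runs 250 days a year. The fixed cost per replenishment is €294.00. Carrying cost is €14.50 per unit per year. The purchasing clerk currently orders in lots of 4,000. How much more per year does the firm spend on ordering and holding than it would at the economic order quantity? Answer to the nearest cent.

Extra cost ≈ €13,958.25 per year

Annual demand D = 148 × 250 = 37,000.
EOQ = √(2DS/H) = √(2 × 37,000 × 294 / 14.5) ≈ 1224.91.
Cost at Q* = (D/Q*)S + (Q*/2)H = √(2DSH) ≈ €17,761.25.
Cost at Q = 4,000: (37,000/4,000)×294 + (4,000/2)×14.5 = €2,719.50 + €29,000.00 = €31,719.50.
Excess = €31,719.50 − €17,761.25 = €13,958.25.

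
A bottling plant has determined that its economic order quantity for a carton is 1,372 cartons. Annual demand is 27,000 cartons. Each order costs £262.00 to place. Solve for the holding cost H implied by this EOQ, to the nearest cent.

Squaring Q* = √(2DS/H) gives Q*² = 2DS/H.
From Q* = √(2DS/H): H = 2DS / Q*² = 2 × 27,000 × 262 / 1,372² = 7.5160.

H ≈ £7.52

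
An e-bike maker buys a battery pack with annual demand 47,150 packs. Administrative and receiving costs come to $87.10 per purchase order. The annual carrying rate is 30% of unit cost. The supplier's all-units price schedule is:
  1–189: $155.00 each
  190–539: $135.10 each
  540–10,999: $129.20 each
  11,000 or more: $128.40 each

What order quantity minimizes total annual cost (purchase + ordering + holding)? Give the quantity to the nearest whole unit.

Holding cost per unit per year at price C is H = 0.30·C.
For each price level, check whether its EOQ is feasible; otherwise the best quantity at that price is the breakpoint.
Tier 1 ($155.00): EOQ = 420.3 exceeds tier's upper bound 189, so this tier is dominated.
EOQ at $135.10 = 450.2 (feasible in tier 2): TC = 47,150×$135.10 + (47,150/450.2)×87.1 + (450.2/2)×0.30×$135.10 = $6,388,210.39.
EOQ at $129.20 = 460.3 < 540, so use break Q=540: TC = 47,150×$129.20 + (47,150/540.0)×87.1 + (540.0/2)×0.30×$129.20 = $6,109,850.32.
EOQ at $128.40 = 461.8 < 11000, so use break Q=11000: TC = 47,150×$128.40 + (47,150/11000.0)×87.1 + (11000.0/2)×0.30×$128.40 = $6,266,293.34.
Lowest total cost is $6,109,850.32 at Q = 540.0.

Q* ≈ 540 packs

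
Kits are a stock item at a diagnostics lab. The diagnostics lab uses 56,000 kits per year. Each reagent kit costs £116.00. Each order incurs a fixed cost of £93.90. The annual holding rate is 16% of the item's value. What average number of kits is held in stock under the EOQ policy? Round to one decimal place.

Average inventory ≈ 376.4 kits

Holding cost H = 0.16 × £116.00 = £18.5600 per unit per year.
EOQ = √(2DS/H) = √(2 × 56,000 × 93.9 / 18.56) ≈ 752.75.
Average inventory = Q*/2 ≈ 752.75 / 2 = 376.377.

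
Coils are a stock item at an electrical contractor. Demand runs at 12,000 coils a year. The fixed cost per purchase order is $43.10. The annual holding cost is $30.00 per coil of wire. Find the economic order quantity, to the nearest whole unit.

EOQ = √(2DS / H) = √(2 × 12,000 × 43.1 / 30).
= √(1,034,400 / 30) = √34,480 ≈ 185.688.

Q* ≈ 186 coils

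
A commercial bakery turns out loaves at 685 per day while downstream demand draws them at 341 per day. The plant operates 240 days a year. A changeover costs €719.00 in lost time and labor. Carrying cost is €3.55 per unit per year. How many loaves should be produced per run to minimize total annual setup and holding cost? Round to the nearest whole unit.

Q* ≈ 8,125 loaves

Annual demand D = 341 × 240 = 81,840.
Production build-up factor (1 − d/p) = 1 − 341/685 = 0.5022.
Q* = √(2DS / (H(1 − d/p))) = √(2 × 81,840 × 719 / (3.55 × 0.5022)).
= √(117,685,920 / 1.7828) ≈ 8124.827.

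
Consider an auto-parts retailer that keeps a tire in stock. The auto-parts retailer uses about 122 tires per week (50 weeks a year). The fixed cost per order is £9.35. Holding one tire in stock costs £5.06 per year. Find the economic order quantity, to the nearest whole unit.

Q* ≈ 150 tires

Annual demand D = 122 × 50 = 6,100.
EOQ = √(2DS / H) = √(2 × 6,100 × 9.35 / 5.06).
= √(114,070 / 5.06) = √22,543.4783 ≈ 150.145.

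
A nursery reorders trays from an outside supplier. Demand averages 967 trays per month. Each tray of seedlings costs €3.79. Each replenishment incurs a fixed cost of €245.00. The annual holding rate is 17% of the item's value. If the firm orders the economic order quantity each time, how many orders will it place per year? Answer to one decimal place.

N ≈ 3.9 orders per year

Annual demand D = 967 × 12 = 11,604.
Holding cost H = 0.17 × €3.79 = €0.6443 per unit per year.
EOQ = √(2DS/H) = √(2 × 11,604 × 245 / 0.6443) ≈ 2970.69.
Orders per year = D / Q* = 11,604 / 2970.69 ≈ 3.906.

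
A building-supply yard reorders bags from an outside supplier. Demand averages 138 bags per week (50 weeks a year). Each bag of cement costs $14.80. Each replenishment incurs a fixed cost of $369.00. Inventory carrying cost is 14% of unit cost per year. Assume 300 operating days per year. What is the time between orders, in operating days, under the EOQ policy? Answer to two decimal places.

Annual demand D = 138 × 50 = 6,900.
Holding cost H = 0.14 × $14.80 = $2.0720 per unit per year.
EOQ = √(2DS/H) = √(2 × 6,900 × 369 / 2.072) ≈ 1567.68.
Cycle time = Q*/D × 300 = 1567.68 / 6,900 × 300 ≈ 68.160 days.

T ≈ 68.16 days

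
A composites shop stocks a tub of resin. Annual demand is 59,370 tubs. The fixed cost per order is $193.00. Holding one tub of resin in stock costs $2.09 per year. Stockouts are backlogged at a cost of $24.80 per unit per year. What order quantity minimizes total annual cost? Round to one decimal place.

With planned backorders, Q* = √(2DS/H) · √((H+B)/B).
√(2DS/H) = √(2 × 59,370 × 193 / 2.09) = 3311.342.
√((H+B)/B) = √((2.09+24.8)/24.8) = 1.0413.
Q* ≈ 3448.050.

Q* ≈ 3,448.1 tubs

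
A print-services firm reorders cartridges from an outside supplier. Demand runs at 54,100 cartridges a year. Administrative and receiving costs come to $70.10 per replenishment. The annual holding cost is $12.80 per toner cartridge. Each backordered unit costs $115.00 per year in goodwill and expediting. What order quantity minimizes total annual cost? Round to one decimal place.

Q* ≈ 811.5 cartridges

With planned backorders, Q* = √(2DS/H) · √((H+B)/B).
√(2DS/H) = √(2 × 54,100 × 70.1 / 12.8) = 769.782.
√((H+B)/B) = √((12.8+115)/115) = 1.0542.
Q* ≈ 811.492.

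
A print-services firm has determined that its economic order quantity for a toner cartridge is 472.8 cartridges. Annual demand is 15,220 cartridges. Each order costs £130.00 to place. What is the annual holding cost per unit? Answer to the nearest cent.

The basic EOQ model gives Q* = √(2DS/H); rearrange for the unknown.
From Q* = √(2DS/H): H = 2DS / Q*² = 2 × 15,220 × 130 / 472.8² = 17.7024.

H ≈ £17.70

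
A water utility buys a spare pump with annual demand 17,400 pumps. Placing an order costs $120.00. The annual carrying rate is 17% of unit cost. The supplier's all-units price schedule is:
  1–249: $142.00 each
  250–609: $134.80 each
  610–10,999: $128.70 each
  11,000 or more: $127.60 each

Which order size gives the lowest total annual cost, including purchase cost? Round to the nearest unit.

Holding cost per unit per year at price C is H = 0.17·C.
For each price level, check whether its EOQ is feasible; otherwise the best quantity at that price is the breakpoint.
Tier 1 ($142.00): EOQ = 415.9 exceeds tier's upper bound 249, so this tier is dominated.
EOQ at $134.80 = 426.9 (feasible in tier 2): TC = 17,400×$134.80 + (17,400/426.9)×120 + (426.9/2)×0.17×$134.80 = $2,355,302.50.
EOQ at $128.70 = 436.9 < 610, so use break Q=610: TC = 17,400×$128.70 + (17,400/610.0)×120 + (610.0/2)×0.17×$128.70 = $2,249,476.05.
EOQ at $127.60 = 438.8 < 11000, so use break Q=11000: TC = 17,400×$127.60 + (17,400/11000.0)×120 + (11000.0/2)×0.17×$127.60 = $2,339,735.82.
Lowest total cost is $2,249,476.05 at Q = 610.0.

Q* ≈ 610 pumps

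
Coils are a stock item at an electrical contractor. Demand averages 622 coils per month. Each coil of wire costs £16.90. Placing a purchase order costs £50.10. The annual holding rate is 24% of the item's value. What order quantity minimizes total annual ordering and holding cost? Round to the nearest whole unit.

Q* ≈ 429 coils

Annual demand D = 622 × 12 = 7,464.
Holding cost H = 0.24 × £16.90 = £4.0560 per unit per year.
EOQ = √(2DS / H) = √(2 × 7,464 × 50.1 / 4.056).
= √(747,892.8 / 4.056) = √184,391.716 ≈ 429.409.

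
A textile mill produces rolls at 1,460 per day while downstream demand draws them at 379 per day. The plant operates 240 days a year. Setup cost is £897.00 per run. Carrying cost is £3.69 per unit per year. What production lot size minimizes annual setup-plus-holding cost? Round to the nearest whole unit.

Q* ≈ 7,728 rolls

Annual demand D = 379 × 240 = 90,960.
Production build-up factor (1 − d/p) = 1 − 379/1,460 = 0.7404.
Q* = √(2DS / (H(1 − d/p))) = √(2 × 90,960 × 897 / (3.69 × 0.7404)).
= √(163,182,240 / 2.7321) ≈ 7728.351.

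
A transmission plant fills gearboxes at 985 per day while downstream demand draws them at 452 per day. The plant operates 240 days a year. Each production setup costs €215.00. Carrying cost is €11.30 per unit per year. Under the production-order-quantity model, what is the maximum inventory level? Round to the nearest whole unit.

I_max ≈ 1,495 gearboxes

Annual demand D = 452 × 240 = 108,480.
Production build-up factor (1 − d/p) = 1 − 452/985 = 0.5411.
Q* = √(2DS / (H(1 − d/p))) = √(2 × 108,480 × 215 / (11.3 × 0.5411)).
= √(46,646,400 / 6.1146) ≈ 2762.004.
Maximum inventory = Q*(1 − d/p) = 2762.004 × 0.5411 ≈ 1494.567.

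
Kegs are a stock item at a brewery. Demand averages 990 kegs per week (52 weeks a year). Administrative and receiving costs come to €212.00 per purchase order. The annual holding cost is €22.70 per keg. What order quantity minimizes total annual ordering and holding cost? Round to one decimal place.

Annual demand D = 990 × 52 = 51,480.
EOQ = √(2DS / H) = √(2 × 51,480 × 212 / 22.7).
= √(21,827,520 / 22.7) = √961,564.7577 ≈ 980.594.

Q* ≈ 980.6 kegs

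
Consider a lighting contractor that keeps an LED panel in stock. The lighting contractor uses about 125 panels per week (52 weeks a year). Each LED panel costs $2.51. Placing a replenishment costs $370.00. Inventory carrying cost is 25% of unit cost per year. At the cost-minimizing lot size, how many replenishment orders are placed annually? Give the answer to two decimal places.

Annual demand D = 125 × 52 = 6,500.
Holding cost H = 0.25 × $2.51 = $0.6275 per unit per year.
The optimal lot size = √(2DS/H) = √(2 × 6,500 × 370 / 0.6275) ≈ 2768.63.
Orders per year = D / Q* = 6,500 / 2768.63 ≈ 2.348.

N ≈ 2.35 orders per year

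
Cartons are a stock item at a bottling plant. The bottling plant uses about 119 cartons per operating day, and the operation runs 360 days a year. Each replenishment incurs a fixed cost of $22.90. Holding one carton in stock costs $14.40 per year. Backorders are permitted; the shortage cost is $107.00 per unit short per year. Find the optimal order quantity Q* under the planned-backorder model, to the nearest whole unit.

Q* ≈ 393 cartons

Annual demand D = 119 × 360 = 42,840.
With planned backorders, Q* = √(2DS/H) · √((H+B)/B).
√(2DS/H) = √(2 × 42,840 × 22.9 / 14.4) = 369.127.
√((H+B)/B) = √((14.4+107)/107) = 1.0652.
Q* ≈ 393.182.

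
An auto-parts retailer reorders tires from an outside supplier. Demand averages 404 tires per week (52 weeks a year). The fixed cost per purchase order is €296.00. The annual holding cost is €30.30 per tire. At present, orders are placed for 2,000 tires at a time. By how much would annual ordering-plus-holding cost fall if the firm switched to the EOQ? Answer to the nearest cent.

Extra cost ≈ €13,996.99 per year

Annual demand D = 404 × 52 = 21,008.
EOQ = √(2DS/H) = √(2 × 21,008 × 296 / 30.3) ≈ 640.67.
Cost at Q* = (D/Q*)S + (Q*/2)H = √(2DSH) ≈ €19,412.19.
Cost at Q = 2,000: (21,008/2,000)×296 + (2,000/2)×30.3 = €3,109.18 + €30,300.00 = €33,409.18.
Excess = €33,409.18 − €19,412.19 = €13,996.99.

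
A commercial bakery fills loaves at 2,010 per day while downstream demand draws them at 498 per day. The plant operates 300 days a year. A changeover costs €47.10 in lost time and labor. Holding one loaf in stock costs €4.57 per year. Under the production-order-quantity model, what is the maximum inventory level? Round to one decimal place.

I_max ≈ 1,522.0 loaves

Annual demand D = 498 × 300 = 149,400.
Production build-up factor (1 − d/p) = 1 − 498/2,010 = 0.7522.
Q* = √(2DS / (H(1 − d/p))) = √(2 × 149,400 × 47.1 / (4.57 × 0.7522)).
= √(14,073,480 / 3.4377) ≈ 2023.321.
Maximum inventory = Q*(1 − d/p) = 2023.321 × 0.7522 ≈ 1522.021.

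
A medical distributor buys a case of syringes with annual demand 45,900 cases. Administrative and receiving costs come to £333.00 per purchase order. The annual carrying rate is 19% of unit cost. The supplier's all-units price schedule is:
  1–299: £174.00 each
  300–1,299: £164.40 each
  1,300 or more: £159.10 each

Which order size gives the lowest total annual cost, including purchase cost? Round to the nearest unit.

Holding cost per unit per year at price C is H = 0.19·C.
Candidates are each tier's EOQ (if it falls in that tier) and each price-break quantity.
Tier 1 (£174.00): EOQ = 961.6 exceeds tier's upper bound 299, so this tier is dominated.
EOQ at £164.40 = 989.3 (feasible in tier 2): TC = 45,900×£164.40 + (45,900/989.3)×333 + (989.3/2)×0.19×£164.40 = £7,576,860.90.
EOQ at £159.10 = 1005.6 < 1300, so use break Q=1300: TC = 45,900×£159.10 + (45,900/1300.0)×333 + (1300.0/2)×0.19×£159.10 = £7,334,096.31.
Lowest total cost is £7,334,096.31 at Q = 1300.0.

Q* ≈ 1,300 cases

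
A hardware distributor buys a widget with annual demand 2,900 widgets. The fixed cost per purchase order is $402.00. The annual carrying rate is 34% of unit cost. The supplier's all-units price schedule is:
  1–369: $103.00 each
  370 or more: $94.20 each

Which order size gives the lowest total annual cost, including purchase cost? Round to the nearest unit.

Holding cost per unit per year at price C is H = 0.34·C.
Candidates are each tier's EOQ (if it falls in that tier) and each price-break quantity.
EOQ at $103.00 = 258.0 (feasible in tier 1): TC = 2,900×$103.00 + (2,900/258.0)×402 + (258.0/2)×0.34×$103.00 = $307,736.18.
EOQ at $94.20 = 269.8 < 370, so use break Q=370: TC = 2,900×$94.20 + (2,900/370.0)×402 + (370.0/2)×0.34×$94.20 = $282,255.99.
Lowest total cost is $282,255.99 at Q = 370.0.

Q* ≈ 370 widgets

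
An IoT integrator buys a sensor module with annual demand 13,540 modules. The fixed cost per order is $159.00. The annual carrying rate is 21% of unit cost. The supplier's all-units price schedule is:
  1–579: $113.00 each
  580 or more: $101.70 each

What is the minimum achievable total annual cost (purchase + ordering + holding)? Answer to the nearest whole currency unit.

TC* ≈ $1,386,923

Holding cost per unit per year at price C is H = 0.21·C.
Candidates are each tier's EOQ (if it falls in that tier) and each price-break quantity.
EOQ at $113.00 = 426.0 (feasible in tier 1): TC = 13,540×$113.00 + (13,540/426.0)×159 + (426.0/2)×0.21×$113.00 = $1,540,128.15.
EOQ at $101.70 = 449.0 < 580, so use break Q=580: TC = 13,540×$101.70 + (13,540/580.0)×159 + (580.0/2)×0.21×$101.70 = $1,386,923.36.
Lowest total cost among the candidates is at Q = 580.0.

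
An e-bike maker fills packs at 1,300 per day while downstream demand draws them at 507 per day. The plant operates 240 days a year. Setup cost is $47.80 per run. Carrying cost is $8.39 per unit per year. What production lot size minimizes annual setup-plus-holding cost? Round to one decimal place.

Q* ≈ 1,507.6 packs

Annual demand D = 507 × 240 = 121,680.
Production build-up factor (1 − d/p) = 1 − 507/1,300 = 0.6100.
Q* = √(2DS / (H(1 − d/p))) = √(2 × 121,680 × 47.8 / (8.39 × 0.6100)).
= √(11,632,608 / 5.1179) ≈ 1507.623.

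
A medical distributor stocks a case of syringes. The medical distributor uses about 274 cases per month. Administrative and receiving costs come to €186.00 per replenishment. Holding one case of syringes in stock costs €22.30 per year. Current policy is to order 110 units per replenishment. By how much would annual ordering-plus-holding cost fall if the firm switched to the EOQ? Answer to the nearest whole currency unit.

Extra cost ≈ €1,564 per year

Annual demand D = 274 × 12 = 3,288.
EOQ = √(2DS/H) = √(2 × 3,288 × 186 / 22.3) ≈ 234.20.
Cost at Q* = (D/Q*)S + (Q*/2)H = √(2DSH) ≈ €5,222.64.
Cost at Q = 110: (3,288/110)×186 + (110/2)×22.3 = €5,559.71 + €1,226.50 = €6,786.21.
Excess = €6,786.21 − €5,222.64 = €1,563.57.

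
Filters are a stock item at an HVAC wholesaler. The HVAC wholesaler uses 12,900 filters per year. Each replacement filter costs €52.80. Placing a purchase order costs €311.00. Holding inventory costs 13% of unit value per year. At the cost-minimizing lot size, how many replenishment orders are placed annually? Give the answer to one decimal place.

Holding cost H = 0.13 × €52.80 = €6.8640 per unit per year.
EOQ = √(2DS/H) = √(2 × 12,900 × 311 / 6.864) ≈ 1081.19.
Orders per year = D / Q* = 12,900 / 1081.19 ≈ 11.931.

N ≈ 11.9 orders per year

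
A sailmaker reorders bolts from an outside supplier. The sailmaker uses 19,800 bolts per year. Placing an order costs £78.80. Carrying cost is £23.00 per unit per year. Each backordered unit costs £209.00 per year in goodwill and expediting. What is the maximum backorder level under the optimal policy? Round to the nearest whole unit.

With planned backorders, Q* = √(2DS/H) · √((H+B)/B).
√(2DS/H) = √(2 × 19,800 × 78.8 / 23) = 368.338.
√((H+B)/B) = √((23+209)/209) = 1.0536.
Q* ≈ 388.077.
S* = Q* · H/(H+B) = 388.077 × 23/232 ≈ 38.473.

S* ≈ 38 bolts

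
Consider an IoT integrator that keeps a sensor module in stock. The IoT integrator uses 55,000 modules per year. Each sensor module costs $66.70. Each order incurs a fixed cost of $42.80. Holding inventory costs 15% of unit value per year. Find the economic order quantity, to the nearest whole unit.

Holding cost H = 0.15 × $66.70 = $10.0050 per unit per year.
EOQ = √(2DS / H) = √(2 × 55,000 × 42.8 / 10.005).
= √(4,708,000 / 10.005) = √470,564.7176 ≈ 685.977.

Q* ≈ 686 modules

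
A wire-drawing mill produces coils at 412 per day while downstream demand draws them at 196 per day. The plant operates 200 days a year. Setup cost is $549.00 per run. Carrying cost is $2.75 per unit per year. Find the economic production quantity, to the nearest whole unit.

Annual demand D = 196 × 200 = 39,200.
Production build-up factor (1 − d/p) = 1 − 196/412 = 0.5243.
Q* = √(2DS / (H(1 − d/p))) = √(2 × 39,200 × 549 / (2.75 × 0.5243)).
= √(43,041,600 / 1.4417) ≈ 5463.860.

Q* ≈ 5,464 coils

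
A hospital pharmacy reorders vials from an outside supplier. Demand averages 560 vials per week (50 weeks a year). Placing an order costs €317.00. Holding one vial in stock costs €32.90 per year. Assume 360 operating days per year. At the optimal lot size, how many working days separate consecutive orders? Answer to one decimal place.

Annual demand D = 560 × 50 = 28,000.
Q* = √(2DS/H) = √(2 × 28,000 × 317 / 32.9) ≈ 734.56.
Cycle time = Q*/D × 360 = 734.56 / 28,000 × 360 ≈ 9.444 days.

T ≈ 9.4 days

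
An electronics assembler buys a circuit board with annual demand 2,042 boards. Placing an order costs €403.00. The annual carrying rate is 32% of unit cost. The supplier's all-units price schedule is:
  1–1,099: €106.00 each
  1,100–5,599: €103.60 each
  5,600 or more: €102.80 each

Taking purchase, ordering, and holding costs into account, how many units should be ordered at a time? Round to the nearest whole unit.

Holding cost per unit per year at price C is H = 0.32·C.
Candidates are each tier's EOQ (if it falls in that tier) and each price-break quantity.
EOQ at €106.00 = 220.3 (feasible in tier 1): TC = 2,042×€106.00 + (2,042/220.3)×403 + (220.3/2)×0.32×€106.00 = €223,923.77.
EOQ at €103.60 = 222.8 < 1100, so use break Q=1100: TC = 2,042×€103.60 + (2,042/1100.0)×403 + (1100.0/2)×0.32×€103.60 = €230,532.91.
EOQ at €102.80 = 223.7 < 5600, so use break Q=5600: TC = 2,042×€102.80 + (2,042/5600.0)×403 + (5600.0/2)×0.32×€102.80 = €302,173.35.
Lowest total cost is €223,923.77 at Q = 220.3.

Q* ≈ 220 boards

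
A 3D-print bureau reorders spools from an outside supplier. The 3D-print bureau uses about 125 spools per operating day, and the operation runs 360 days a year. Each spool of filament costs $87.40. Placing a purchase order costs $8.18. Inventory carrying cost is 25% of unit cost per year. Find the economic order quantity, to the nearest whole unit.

Annual demand D = 125 × 360 = 45,000.
Holding cost H = 0.25 × $87.40 = $21.8500 per unit per year.
EOQ = √(2DS / H) = √(2 × 45,000 × 8.18 / 21.85).
= √(736,200 / 21.85) = √33,693.3638 ≈ 183.558.

Q* ≈ 184 spools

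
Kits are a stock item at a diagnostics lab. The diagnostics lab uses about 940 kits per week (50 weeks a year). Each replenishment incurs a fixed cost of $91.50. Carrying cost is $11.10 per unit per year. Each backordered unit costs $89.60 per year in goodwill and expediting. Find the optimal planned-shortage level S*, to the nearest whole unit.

Annual demand D = 940 × 50 = 47,000.
With planned backorders, Q* = √(2DS/H) · √((H+B)/B).
√(2DS/H) = √(2 × 47,000 × 91.5 / 11.1) = 880.264.
√((H+B)/B) = √((11.1+89.6)/89.6) = 1.0601.
Q* ≈ 933.198.
S* = Q* · H/(H+B) = 933.198 × 11.1/100.7 ≈ 102.865.

S* ≈ 103 kits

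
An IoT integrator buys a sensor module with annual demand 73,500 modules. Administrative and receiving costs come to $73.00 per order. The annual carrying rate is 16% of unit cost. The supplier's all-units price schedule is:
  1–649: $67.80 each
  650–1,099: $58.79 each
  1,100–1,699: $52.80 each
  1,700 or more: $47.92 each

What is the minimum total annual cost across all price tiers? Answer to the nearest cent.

TC* ≈ $3,531,793.30

Holding cost per unit per year at price C is H = 0.16·C.
Evaluate total cost at each tier's feasible EOQ or, if the EOQ is below the tier, at the tier's minimum quantity.
Tier 1 ($67.80): EOQ = 994.6 exceeds tier's upper bound 649, so this tier is dominated.
EOQ at $58.79 = 1068.1 (feasible in tier 2): TC = 73,500×$58.79 + (73,500/1068.1)×73 + (1068.1/2)×0.16×$58.79 = $4,331,111.89.
EOQ at $52.80 = 1127.0 (feasible in tier 3): TC = 73,500×$52.80 + (73,500/1127.0)×73 + (1127.0/2)×0.16×$52.80 = $3,890,321.32.
EOQ at $47.92 = 1183.0 < 1700, so use break Q=1700: TC = 73,500×$47.92 + (73,500/1700.0)×73 + (1700.0/2)×0.16×$47.92 = $3,531,793.30.
Lowest total cost among the candidates is at Q = 1700.0.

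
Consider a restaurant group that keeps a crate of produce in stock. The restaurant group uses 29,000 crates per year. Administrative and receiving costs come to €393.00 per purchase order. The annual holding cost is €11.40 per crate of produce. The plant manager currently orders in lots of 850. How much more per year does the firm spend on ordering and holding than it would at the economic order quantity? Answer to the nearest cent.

EOQ = √(2DS/H) = √(2 × 29,000 × 393 / 11.4) ≈ 1414.03.
Cost at Q* = (D/Q*)S + (Q*/2)H = √(2DSH) ≈ €16,119.91.
Cost at Q = 850: (29,000/850)×393 + (850/2)×11.4 = €13,408.24 + €4,845.00 = €18,253.24.
Excess = €18,253.24 − €16,119.91 = €2,133.32.

Extra cost ≈ €2,133.32 per year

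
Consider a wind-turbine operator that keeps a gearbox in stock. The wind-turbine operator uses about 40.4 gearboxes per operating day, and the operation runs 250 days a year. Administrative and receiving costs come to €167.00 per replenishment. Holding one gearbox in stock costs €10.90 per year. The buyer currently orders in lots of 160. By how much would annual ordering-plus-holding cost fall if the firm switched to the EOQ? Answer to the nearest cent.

Annual demand D = 40.4 × 250 = 10,100.
EOQ = √(2DS/H) = √(2 × 10,100 × 167 / 10.9) ≈ 556.31.
Cost at Q* = (D/Q*)S + (Q*/2)H = √(2DSH) ≈ €6,063.83.
Cost at Q = 160: (10,100/160)×167 + (160/2)×10.9 = €10,541.88 + €872.00 = €11,413.88.
Excess = €11,413.88 − €6,063.83 = €5,350.04.

Extra cost ≈ €5,350.04 per year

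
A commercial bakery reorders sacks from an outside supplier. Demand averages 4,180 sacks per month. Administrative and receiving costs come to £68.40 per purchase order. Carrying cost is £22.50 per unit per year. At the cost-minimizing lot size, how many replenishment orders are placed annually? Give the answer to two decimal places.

N ≈ 90.83 orders per year

Annual demand D = 4,180 × 12 = 50,160.
EOQ = √(2DS/H) = √(2 × 50,160 × 68.4 / 22.5) ≈ 552.24.
Orders per year = D / Q* = 50,160 / 552.24 ≈ 90.830.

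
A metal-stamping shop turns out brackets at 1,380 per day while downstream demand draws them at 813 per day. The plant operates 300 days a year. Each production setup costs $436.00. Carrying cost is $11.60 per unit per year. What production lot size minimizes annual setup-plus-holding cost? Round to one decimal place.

Q* ≈ 6,680.1 brackets

Annual demand D = 813 × 300 = 243,900.
Production build-up factor (1 − d/p) = 1 − 813/1,380 = 0.4109.
Q* = √(2DS / (H(1 − d/p))) = √(2 × 243,900 × 436 / (11.6 × 0.4109)).
= √(212,680,800 / 4.7661) ≈ 6680.103.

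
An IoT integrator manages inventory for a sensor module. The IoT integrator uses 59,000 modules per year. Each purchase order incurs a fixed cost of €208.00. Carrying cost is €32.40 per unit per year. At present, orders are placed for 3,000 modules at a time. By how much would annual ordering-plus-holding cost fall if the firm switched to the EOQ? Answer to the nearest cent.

Extra cost ≈ €24,490.92 per year

EOQ = √(2DS/H) = √(2 × 59,000 × 208 / 32.4) ≈ 870.36.
Cost at Q* = (D/Q*)S + (Q*/2)H = √(2DSH) ≈ €28,199.74.
Cost at Q = 3,000: (59,000/3,000)×208 + (3,000/2)×32.4 = €4,090.67 + €48,600.00 = €52,690.67.
Excess = €52,690.67 − €28,199.74 = €24,490.92.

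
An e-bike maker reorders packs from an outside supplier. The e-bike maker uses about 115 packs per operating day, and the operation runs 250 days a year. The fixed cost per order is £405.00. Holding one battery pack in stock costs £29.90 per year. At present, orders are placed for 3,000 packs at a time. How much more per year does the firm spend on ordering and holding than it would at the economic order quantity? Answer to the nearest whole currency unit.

Annual demand D = 115 × 250 = 28,750.
EOQ = √(2DS/H) = √(2 × 28,750 × 405 / 29.9) ≈ 882.52.
Cost at Q* = (D/Q*)S + (Q*/2)H = √(2DSH) ≈ £26,387.43.
Cost at Q = 3,000: (28,750/3,000)×405 + (3,000/2)×29.9 = £3,881.25 + £44,850.00 = £48,731.25.
Excess = £48,731.25 − £26,387.43 = £22,343.82.

Extra cost ≈ £22,344 per year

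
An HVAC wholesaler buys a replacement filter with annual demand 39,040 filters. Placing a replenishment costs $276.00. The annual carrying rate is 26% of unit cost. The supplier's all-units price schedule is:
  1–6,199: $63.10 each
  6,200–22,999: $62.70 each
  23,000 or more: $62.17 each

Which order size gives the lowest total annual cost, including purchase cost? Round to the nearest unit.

Q* ≈ 1,146 filters

Holding cost per unit per year at price C is H = 0.26·C.
Evaluate total cost at each tier's feasible EOQ or, if the EOQ is below the tier, at the tier's minimum quantity.
EOQ at $63.10 = 1146.1 (feasible in tier 1): TC = 39,040×$63.10 + (39,040/1146.1)×276 + (1146.1/2)×0.26×$63.10 = $2,482,226.94.
EOQ at $62.70 = 1149.8 < 6200, so use break Q=6200: TC = 39,040×$62.70 + (39,040/6200.0)×276 + (6200.0/2)×0.26×$62.70 = $2,500,082.11.
EOQ at $62.17 = 1154.6 < 23000, so use break Q=23000: TC = 39,040×$62.17 + (39,040/23000.0)×276 + (23000.0/2)×0.26×$62.17 = $2,613,473.58.
Lowest total cost is $2,482,226.94 at Q = 1146.1.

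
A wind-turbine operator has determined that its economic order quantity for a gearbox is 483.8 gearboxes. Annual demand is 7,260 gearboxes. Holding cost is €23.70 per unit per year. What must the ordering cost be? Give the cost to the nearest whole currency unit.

Invert the EOQ relation Q*² = 2DS/H.
From Q* = √(2DS/H): S = Q*²H / (2D) = 483.8² × 23.7 / (2 × 7,260) = 382.0441.

S ≈ €382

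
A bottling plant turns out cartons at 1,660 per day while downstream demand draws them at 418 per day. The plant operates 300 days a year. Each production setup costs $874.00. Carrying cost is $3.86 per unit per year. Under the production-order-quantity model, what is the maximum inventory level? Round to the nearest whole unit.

Annual demand D = 418 × 300 = 125,400.
Production build-up factor (1 − d/p) = 1 − 418/1,660 = 0.7482.
Q* = √(2DS / (H(1 − d/p))) = √(2 × 125,400 × 874 / (3.86 × 0.7482)).
= √(219,199,200 / 2.888) ≈ 8712.024.
Maximum inventory = Q*(1 − d/p) = 8712.024 × 0.7482 ≈ 6518.274.

I_max ≈ 6,518 cartons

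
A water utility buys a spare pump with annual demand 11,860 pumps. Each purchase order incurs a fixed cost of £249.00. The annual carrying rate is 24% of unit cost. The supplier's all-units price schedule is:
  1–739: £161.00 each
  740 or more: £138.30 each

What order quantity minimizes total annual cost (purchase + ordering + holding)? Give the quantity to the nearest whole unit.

Q* ≈ 740 pumps

Holding cost per unit per year at price C is H = 0.24·C.
For each price level, check whether its EOQ is feasible; otherwise the best quantity at that price is the breakpoint.
EOQ at £161.00 = 391.0 (feasible in tier 1): TC = 11,860×£161.00 + (11,860/391.0)×249 + (391.0/2)×0.24×£161.00 = £1,924,566.91.
EOQ at £138.30 = 421.8 < 740, so use break Q=740: TC = 11,860×£138.30 + (11,860/740.0)×249 + (740.0/2)×0.24×£138.30 = £1,656,509.77.
Lowest total cost is £1,656,509.77 at Q = 740.0.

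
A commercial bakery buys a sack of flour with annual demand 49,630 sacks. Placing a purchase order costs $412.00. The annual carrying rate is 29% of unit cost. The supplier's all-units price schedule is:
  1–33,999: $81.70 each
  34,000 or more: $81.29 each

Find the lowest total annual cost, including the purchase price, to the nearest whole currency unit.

Holding cost per unit per year at price C is H = 0.29·C.
Candidates are each tier's EOQ (if it falls in that tier) and each price-break quantity.
EOQ at $81.70 = 1313.8 (feasible in tier 1): TC = 49,630×$81.70 + (49,630/1313.8)×412 + (1313.8/2)×0.29×$81.70 = $4,085,898.61.
EOQ at $81.29 = 1317.1 < 34000, so use break Q=34000: TC = 49,630×$81.29 + (49,630/34000.0)×412 + (34000.0/2)×0.29×$81.29 = $4,435,783.80.
Lowest total cost among the candidates is at Q = 1313.8.

TC* ≈ $4,085,899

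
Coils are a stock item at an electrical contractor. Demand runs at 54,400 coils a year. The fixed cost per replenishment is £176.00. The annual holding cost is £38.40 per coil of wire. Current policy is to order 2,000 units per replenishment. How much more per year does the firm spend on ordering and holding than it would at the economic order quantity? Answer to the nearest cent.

EOQ = √(2DS/H) = √(2 × 54,400 × 176 / 38.4) ≈ 706.16.
Cost at Q* = (D/Q*)S + (Q*/2)H = √(2DSH) ≈ £27,116.67.
Cost at Q = 2,000: (54,400/2,000)×176 + (2,000/2)×38.4 = £4,787.20 + £38,400.00 = £43,187.20.
Excess = £43,187.20 − £27,116.67 = £16,070.53.

Extra cost ≈ £16,070.53 per year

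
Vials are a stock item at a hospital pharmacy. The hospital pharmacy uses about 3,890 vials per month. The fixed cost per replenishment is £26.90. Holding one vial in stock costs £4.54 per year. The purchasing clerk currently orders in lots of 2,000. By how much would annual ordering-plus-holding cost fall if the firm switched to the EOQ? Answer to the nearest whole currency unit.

Extra cost ≈ £1,791 per year

Annual demand D = 3,890 × 12 = 46,680.
EOQ = √(2DS/H) = √(2 × 46,680 × 26.9 / 4.54) ≈ 743.75.
Cost at Q* = (D/Q*)S + (Q*/2)H = √(2DSH) ≈ £3,376.64.
Cost at Q = 2,000: (46,680/2,000)×26.9 + (2,000/2)×4.54 = £627.85 + £4,540.00 = £5,167.85.
Excess = £5,167.85 − £3,376.64 = £1,791.21.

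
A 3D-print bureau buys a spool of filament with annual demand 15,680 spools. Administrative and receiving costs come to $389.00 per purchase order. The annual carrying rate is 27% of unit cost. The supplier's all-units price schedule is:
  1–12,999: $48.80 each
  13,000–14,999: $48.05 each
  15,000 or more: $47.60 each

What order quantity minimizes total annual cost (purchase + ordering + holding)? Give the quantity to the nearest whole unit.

Q* ≈ 962 spools

Holding cost per unit per year at price C is H = 0.27·C.
Candidates are each tier's EOQ (if it falls in that tier) and each price-break quantity.
EOQ at $48.80 = 962.2 (feasible in tier 1): TC = 15,680×$48.80 + (15,680/962.2)×389 + (962.2/2)×0.27×$48.80 = $777,862.11.
EOQ at $48.05 = 969.7 < 13000, so use break Q=13000: TC = 15,680×$48.05 + (15,680/13000.0)×389 + (13000.0/2)×0.27×$48.05 = $838,220.94.
EOQ at $47.60 = 974.3 < 15000, so use break Q=15000: TC = 15,680×$47.60 + (15,680/15000.0)×389 + (15000.0/2)×0.27×$47.60 = $843,164.63.
Lowest total cost is $777,862.11 at Q = 962.2.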